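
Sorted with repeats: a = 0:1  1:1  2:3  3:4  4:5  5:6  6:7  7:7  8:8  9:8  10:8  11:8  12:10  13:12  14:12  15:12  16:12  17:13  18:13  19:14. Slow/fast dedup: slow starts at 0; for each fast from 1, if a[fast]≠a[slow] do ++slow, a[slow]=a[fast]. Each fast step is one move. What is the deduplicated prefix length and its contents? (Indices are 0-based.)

length 11; prefix = [1, 3, 4, 5, 6, 7, 8, 10, 12, 13, 14]

slow=0 fast=1: a[fast]=1=a[slow] dup, fast++
slow=0 fast=2: a[fast]=3≠a[slow]=1 write a[1]=3, slow++,fast++
slow=1 fast=3: a[fast]=4≠a[slow]=3 write a[2]=4, slow++,fast++
slow=2 fast=4: a[fast]=5≠a[slow]=4 write a[3]=5, slow++,fast++
slow=3 fast=5: a[fast]=6≠a[slow]=5 write a[4]=6, slow++,fast++
slow=4 fast=6: a[fast]=7≠a[slow]=6 write a[5]=7, slow++,fast++
slow=5 fast=7: a[fast]=7=a[slow] dup, fast++
slow=5 fast=8: a[fast]=8≠a[slow]=7 write a[6]=8, slow++,fast++
slow=6 fast=9: a[fast]=8=a[slow] dup, fast++
slow=6 fast=10: a[fast]=8=a[slow] dup, fast++
slow=6 fast=11: a[fast]=8=a[slow] dup, fast++
slow=6 fast=12: a[fast]=10≠a[slow]=8 write a[7]=10, slow++,fast++
slow=7 fast=13: a[fast]=12≠a[slow]=10 write a[8]=12, slow++,fast++
slow=8 fast=14: a[fast]=12=a[slow] dup, fast++
slow=8 fast=15: a[fast]=12=a[slow] dup, fast++
slow=8 fast=16: a[fast]=12=a[slow] dup, fast++
slow=8 fast=17: a[fast]=13≠a[slow]=12 write a[9]=13, slow++,fast++
slow=9 fast=18: a[fast]=13=a[slow] dup, fast++
slow=9 fast=19: a[fast]=14≠a[slow]=13 write a[10]=14, slow++,fast++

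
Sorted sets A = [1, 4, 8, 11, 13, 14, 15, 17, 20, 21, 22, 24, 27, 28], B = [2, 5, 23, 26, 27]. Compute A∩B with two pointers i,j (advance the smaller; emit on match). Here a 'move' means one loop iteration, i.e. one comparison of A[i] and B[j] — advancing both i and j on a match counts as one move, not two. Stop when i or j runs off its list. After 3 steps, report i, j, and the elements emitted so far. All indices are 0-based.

i=0 j=0: 1<2, i++
i=1 j=0: 4>2, j++
i=1 j=1: 4<5, i++

i=2, j=1, emitted=[]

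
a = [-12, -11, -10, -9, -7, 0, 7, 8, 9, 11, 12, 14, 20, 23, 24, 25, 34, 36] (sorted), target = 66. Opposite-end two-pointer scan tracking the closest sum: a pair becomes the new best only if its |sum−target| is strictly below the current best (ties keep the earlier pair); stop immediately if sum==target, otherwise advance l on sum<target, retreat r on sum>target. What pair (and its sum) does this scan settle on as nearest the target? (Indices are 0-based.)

pair (34, 36) with sum 70 (|Δ|=4)

[0,17] -12+36=24 d=42 * → l++
[1,17] -11+36=25 d=41 * → l++
[2,17] -10+36=26 d=40 * → l++
[3,17] -9+36=27 d=39 * → l++
[4,17] -7+36=29 d=37 * → l++
[5,17] 0+36=36 d=30 * → l++
[6,17] 7+36=43 d=23 * → l++
[7,17] 8+36=44 d=22 * → l++
[8,17] 9+36=45 d=21 * → l++
[9,17] 11+36=47 d=19 * → l++
[10,17] 12+36=48 d=18 * → l++
[11,17] 14+36=50 d=16 * → l++
[12,17] 20+36=56 d=10 * → l++
[13,17] 23+36=59 d=7 * → l++
[14,17] 24+36=60 d=6 * → l++
[15,17] 25+36=61 d=5 * → l++
[16,17] 34+36=70 d=4 * → r--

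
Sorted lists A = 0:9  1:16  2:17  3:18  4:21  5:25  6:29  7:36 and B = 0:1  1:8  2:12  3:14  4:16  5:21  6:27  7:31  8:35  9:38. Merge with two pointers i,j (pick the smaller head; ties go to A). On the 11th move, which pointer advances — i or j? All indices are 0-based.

j

[i=0,j=0] A[i]=9>B[j]=1 take 1 → j++
[i=0,j=1] A[i]=9>B[j]=8 take 8 → j++
[i=0,j=2] A[i]=9<=B[j]=12 take 9 → i++
[i=1,j=2] A[i]=16>B[j]=12 take 12 → j++
[i=1,j=3] A[i]=16>B[j]=14 take 14 → j++
[i=1,j=4] A[i]=16<=B[j]=16 take 16 → i++
[i=2,j=4] A[i]=17>B[j]=16 take 16 → j++
[i=2,j=5] A[i]=17<=B[j]=21 take 17 → i++
[i=3,j=5] A[i]=18<=B[j]=21 take 18 → i++
[i=4,j=5] A[i]=21<=B[j]=21 take 21 → i++
[i=5,j=5] A[i]=25>B[j]=21 take 21 → j++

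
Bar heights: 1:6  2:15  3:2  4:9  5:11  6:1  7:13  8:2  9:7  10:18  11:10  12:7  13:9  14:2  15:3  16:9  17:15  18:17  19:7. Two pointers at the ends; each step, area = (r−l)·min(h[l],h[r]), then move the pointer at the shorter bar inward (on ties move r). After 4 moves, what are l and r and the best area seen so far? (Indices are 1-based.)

l=1 r=19: min(6,7)*18=108 best=108 *, l++
l=2 r=19: min(15,7)*17=119 best=119 *, r--
l=2 r=18: min(15,17)*16=240 best=240 *, l++
l=3 r=18: min(2,17)*15=30 best=240, l++

l=4, r=18, best area=240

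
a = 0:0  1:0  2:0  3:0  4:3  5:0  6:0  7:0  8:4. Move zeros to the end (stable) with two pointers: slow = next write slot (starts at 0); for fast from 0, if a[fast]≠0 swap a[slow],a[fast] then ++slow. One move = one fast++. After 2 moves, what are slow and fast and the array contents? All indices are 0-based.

slow=0, fast=2, a=[0, 0, 0, 0, 3, 0, 0, 0, 4]

slow=0 fast=0: a[fast]=0, fast++
slow=0 fast=1: a[fast]=0, fast++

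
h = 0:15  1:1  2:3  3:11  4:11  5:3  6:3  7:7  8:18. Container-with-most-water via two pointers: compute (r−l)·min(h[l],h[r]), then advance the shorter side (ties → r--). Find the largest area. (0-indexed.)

[0,8] min(15,18)*8=120 best=120 * → l++
[1,8] min(1,18)*7=7 best=120 → l++
[2,8] min(3,18)*6=18 best=120 → l++
[3,8] min(11,18)*5=55 best=120 → l++
[4,8] min(11,18)*4=44 best=120 → l++
[5,8] min(3,18)*3=9 best=120 → l++
[6,8] min(3,18)*2=6 best=120 → l++
[7,8] min(7,18)*1=7 best=120 → l++

max area = 120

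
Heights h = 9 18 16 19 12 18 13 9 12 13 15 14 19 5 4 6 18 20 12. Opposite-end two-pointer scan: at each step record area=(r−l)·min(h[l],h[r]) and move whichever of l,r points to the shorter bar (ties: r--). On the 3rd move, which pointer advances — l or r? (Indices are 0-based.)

l

l=0 r=18: min(9,12)*18=162 best=162 *, l++
l=1 r=18: min(18,12)*17=204 best=204 *, r--
l=1 r=17: min(18,20)*16=288 best=288 *, l++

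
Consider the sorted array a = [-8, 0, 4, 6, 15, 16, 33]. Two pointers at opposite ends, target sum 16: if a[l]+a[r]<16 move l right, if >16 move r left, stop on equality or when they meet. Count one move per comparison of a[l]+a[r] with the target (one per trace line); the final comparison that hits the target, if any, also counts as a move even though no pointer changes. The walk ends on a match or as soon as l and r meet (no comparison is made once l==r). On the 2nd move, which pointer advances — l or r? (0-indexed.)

l

[0,6] -8+33=25 >16 → r--
[0,5] -8+16=8 <16 → l++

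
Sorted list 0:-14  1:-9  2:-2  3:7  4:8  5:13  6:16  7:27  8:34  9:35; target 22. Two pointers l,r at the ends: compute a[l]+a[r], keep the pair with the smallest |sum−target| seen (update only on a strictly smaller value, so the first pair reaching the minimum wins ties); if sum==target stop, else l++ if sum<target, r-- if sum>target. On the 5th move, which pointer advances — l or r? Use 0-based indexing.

l=0 r=9: -14+35=21 d=1 *, l++
l=1 r=9: -9+35=26 d=4, r--
l=1 r=8: -9+34=25 d=3, r--
l=1 r=7: -9+27=18 d=4, l++
l=2 r=7: -2+27=25 d=3, r--

r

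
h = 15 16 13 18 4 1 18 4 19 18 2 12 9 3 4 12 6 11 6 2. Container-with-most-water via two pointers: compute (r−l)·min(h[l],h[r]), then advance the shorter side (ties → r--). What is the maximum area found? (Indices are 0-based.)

[0,19] min(15,2)*19=38 best=38 * → r--
[0,18] min(15,6)*18=108 best=108 * → r--
[0,17] min(15,11)*17=187 best=187 * → r--
[0,16] min(15,6)*16=96 best=187 → r--
[0,15] min(15,12)*15=180 best=187 → r--
[0,14] min(15,4)*14=56 best=187 → r--
[0,13] min(15,3)*13=39 best=187 → r--
[0,12] min(15,9)*12=108 best=187 → r--
[0,11] min(15,12)*11=132 best=187 → r--
[0,10] min(15,2)*10=20 best=187 → r--
[0,9] min(15,18)*9=135 best=187 → l++
[1,9] min(16,18)*8=128 best=187 → l++
[2,9] min(13,18)*7=91 best=187 → l++
[3,9] min(18,18)*6=108 best=187 → r--
[3,8] min(18,19)*5=90 best=187 → l++
[4,8] min(4,19)*4=16 best=187 → l++
[5,8] min(1,19)*3=3 best=187 → l++
[6,8] min(18,19)*2=36 best=187 → l++
[7,8] min(4,19)*1=4 best=187 → l++

max area = 187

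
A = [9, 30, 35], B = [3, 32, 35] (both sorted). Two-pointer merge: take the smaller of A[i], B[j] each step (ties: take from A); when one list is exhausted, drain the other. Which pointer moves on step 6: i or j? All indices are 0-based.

[i=0,j=0] A[i]=9>B[j]=3 take 3 → j++
[i=0,j=1] A[i]=9<=B[j]=32 take 9 → i++
[i=1,j=1] A[i]=30<=B[j]=32 take 30 → i++
[i=2,j=1] A[i]=35>B[j]=32 take 32 → j++
[i=2,j=2] A[i]=35<=B[j]=35 take 35 → i++
[i=3,j=2] A done, take B[j]=35 → j++

j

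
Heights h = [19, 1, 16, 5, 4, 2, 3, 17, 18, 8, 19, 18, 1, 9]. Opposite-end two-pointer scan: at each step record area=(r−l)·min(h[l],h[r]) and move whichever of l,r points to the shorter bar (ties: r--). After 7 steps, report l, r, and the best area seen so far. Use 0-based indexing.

l=0 r=13: min(19,9)*13=117 best=117 *, r--
l=0 r=12: min(19,1)*12=12 best=117, r--
l=0 r=11: min(19,18)*11=198 best=198 *, r--
l=0 r=10: min(19,19)*10=190 best=198, r--
l=0 r=9: min(19,8)*9=72 best=198, r--
l=0 r=8: min(19,18)*8=144 best=198, r--
l=0 r=7: min(19,17)*7=119 best=198, r--

l=0, r=6, best area=198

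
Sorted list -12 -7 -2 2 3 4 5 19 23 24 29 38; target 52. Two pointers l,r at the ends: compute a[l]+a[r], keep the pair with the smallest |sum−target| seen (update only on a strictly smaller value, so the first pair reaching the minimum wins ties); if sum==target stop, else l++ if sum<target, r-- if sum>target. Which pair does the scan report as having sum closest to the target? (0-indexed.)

[0,11] -12+38=26 d=26 * → l++
[1,11] -7+38=31 d=21 * → l++
[2,11] -2+38=36 d=16 * → l++
[3,11] 2+38=40 d=12 * → l++
[4,11] 3+38=41 d=11 * → l++
[5,11] 4+38=42 d=10 * → l++
[6,11] 5+38=43 d=9 * → l++
[7,11] 19+38=57 d=5 * → r--
[7,10] 19+29=48 d=4 * → l++
[8,10] 23+29=52 d=0 * → stop

pair (23, 29) with sum 52 (|Δ|=0)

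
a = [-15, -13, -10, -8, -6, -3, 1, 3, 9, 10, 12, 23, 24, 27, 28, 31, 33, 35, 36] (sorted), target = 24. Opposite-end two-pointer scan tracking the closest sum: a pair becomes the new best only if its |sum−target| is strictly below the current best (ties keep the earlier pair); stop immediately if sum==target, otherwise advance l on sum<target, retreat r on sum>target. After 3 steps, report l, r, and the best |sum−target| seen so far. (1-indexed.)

l=3, r=18, best |Δ|=1

[1,19] -15+36=21 d=3 * → l++
[2,19] -13+36=23 d=1 * → l++
[3,19] -10+36=26 d=2 → r--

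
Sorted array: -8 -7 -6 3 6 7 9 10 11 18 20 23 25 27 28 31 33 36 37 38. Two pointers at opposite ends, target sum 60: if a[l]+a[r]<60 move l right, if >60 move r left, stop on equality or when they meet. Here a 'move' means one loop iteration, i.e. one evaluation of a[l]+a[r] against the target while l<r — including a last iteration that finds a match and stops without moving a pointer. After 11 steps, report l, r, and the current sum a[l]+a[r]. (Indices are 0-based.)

l=11, r=19, sum=61

[0,19] -8+38=30 <60 → l++
[1,19] -7+38=31 <60 → l++
[2,19] -6+38=32 <60 → l++
[3,19] 3+38=41 <60 → l++
[4,19] 6+38=44 <60 → l++
[5,19] 7+38=45 <60 → l++
[6,19] 9+38=47 <60 → l++
[7,19] 10+38=48 <60 → l++
[8,19] 11+38=49 <60 → l++
[9,19] 18+38=56 <60 → l++
[10,19] 20+38=58 <60 → l++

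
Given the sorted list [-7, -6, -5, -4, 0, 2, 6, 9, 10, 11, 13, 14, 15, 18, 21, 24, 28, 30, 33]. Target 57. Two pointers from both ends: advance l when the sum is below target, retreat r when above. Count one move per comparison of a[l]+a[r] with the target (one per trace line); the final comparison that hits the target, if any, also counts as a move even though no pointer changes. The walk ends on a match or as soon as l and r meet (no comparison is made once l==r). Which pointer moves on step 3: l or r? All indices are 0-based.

[0,18] -7+33=26 <57 → l++
[1,18] -6+33=27 <57 → l++
[2,18] -5+33=28 <57 → l++

l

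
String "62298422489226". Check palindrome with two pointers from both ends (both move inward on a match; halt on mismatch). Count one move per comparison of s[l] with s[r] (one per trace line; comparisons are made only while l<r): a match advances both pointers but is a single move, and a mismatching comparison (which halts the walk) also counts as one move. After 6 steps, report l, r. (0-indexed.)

l=6, r=7

[0,13] '6'=='6' → l++,r--
[1,12] '2'=='2' → l++,r--
[2,11] '2'=='2' → l++,r--
[3,10] '9'=='9' → l++,r--
[4,9] '8'=='8' → l++,r--
[5,8] '4'=='4' → l++,r--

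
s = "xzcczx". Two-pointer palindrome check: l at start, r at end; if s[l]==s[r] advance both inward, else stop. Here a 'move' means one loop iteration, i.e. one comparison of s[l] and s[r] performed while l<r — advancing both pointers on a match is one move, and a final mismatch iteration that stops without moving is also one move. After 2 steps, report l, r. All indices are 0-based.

[0,5] 'x'=='x' → l++,r--
[1,4] 'z'=='z' → l++,r--

l=2, r=3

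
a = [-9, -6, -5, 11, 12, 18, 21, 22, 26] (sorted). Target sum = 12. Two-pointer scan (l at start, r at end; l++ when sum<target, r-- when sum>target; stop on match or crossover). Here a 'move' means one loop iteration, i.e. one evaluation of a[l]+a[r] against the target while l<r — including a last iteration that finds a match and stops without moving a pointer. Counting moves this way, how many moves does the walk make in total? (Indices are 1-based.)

l=1 r=9: -9+26=17 >12, r--
l=1 r=8: -9+22=13 >12, r--
l=1 r=7: -9+21=12, found

3 moves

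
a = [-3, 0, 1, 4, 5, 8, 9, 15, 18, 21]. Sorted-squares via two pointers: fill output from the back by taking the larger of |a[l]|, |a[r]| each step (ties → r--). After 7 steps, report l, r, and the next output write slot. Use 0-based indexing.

[0,9] |-3|<=|21| out[9]=441 → r--
[0,8] |-3|<=|18| out[8]=324 → r--
[0,7] |-3|<=|15| out[7]=225 → r--
[0,6] |-3|<=|9| out[6]=81 → r--
[0,5] |-3|<=|8| out[5]=64 → r--
[0,4] |-3|<=|5| out[4]=25 → r--
[0,3] |-3|<=|4| out[3]=16 → r--

l=0, r=2, next write slot=2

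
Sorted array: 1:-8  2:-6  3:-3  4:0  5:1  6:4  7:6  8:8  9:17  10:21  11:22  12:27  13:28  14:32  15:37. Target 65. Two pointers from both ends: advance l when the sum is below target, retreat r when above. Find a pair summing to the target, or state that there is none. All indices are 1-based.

(28, 37)

l=1 r=15: -8+37=29 <65, l++
l=2 r=15: -6+37=31 <65, l++
l=3 r=15: -3+37=34 <65, l++
l=4 r=15: 0+37=37 <65, l++
l=5 r=15: 1+37=38 <65, l++
l=6 r=15: 4+37=41 <65, l++
l=7 r=15: 6+37=43 <65, l++
l=8 r=15: 8+37=45 <65, l++
l=9 r=15: 17+37=54 <65, l++
l=10 r=15: 21+37=58 <65, l++
l=11 r=15: 22+37=59 <65, l++
l=12 r=15: 27+37=64 <65, l++
l=13 r=15: 28+37=65, found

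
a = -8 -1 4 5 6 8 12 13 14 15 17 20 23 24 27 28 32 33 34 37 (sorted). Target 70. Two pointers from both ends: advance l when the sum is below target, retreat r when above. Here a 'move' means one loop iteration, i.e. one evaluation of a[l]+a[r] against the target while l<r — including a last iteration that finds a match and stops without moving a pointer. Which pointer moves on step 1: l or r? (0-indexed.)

[0,19] -8+37=29 <70 → l++

l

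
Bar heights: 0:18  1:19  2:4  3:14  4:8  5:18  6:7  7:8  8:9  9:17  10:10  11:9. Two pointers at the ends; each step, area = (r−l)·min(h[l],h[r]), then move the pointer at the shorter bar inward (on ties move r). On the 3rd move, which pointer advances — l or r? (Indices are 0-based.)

r

[0,11] min(18,9)*11=99 best=99 * → r--
[0,10] min(18,10)*10=100 best=100 * → r--
[0,9] min(18,17)*9=153 best=153 * → r--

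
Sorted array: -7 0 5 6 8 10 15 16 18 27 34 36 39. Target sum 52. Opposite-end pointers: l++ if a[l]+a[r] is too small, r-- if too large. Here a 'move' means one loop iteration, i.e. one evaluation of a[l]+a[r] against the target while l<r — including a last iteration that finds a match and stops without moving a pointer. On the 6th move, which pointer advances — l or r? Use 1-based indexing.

l=1 r=13: -7+39=32 <52, l++
l=2 r=13: 0+39=39 <52, l++
l=3 r=13: 5+39=44 <52, l++
l=4 r=13: 6+39=45 <52, l++
l=5 r=13: 8+39=47 <52, l++
l=6 r=13: 10+39=49 <52, l++

l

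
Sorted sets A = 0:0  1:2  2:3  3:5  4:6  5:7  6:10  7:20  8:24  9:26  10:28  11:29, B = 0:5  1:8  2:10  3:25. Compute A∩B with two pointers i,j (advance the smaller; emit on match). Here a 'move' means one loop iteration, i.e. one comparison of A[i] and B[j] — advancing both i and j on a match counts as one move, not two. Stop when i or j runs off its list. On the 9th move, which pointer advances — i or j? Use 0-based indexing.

i=0 j=0: 0<5, i++
i=1 j=0: 2<5, i++
i=2 j=0: 3<5, i++
i=3 j=0: 5==5 emit, i++,j++
i=4 j=1: 6<8, i++
i=5 j=1: 7<8, i++
i=6 j=1: 10>8, j++
i=6 j=2: 10==10 emit, i++,j++
i=7 j=3: 20<25, i++

i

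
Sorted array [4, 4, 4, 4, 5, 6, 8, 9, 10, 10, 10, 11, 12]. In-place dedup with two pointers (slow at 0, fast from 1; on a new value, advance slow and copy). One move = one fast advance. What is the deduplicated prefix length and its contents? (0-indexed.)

(s=0,f=1) a[fast]=4=a[slow] dup → fast++
(s=0,f=2) a[fast]=4=a[slow] dup → fast++
(s=0,f=3) a[fast]=4=a[slow] dup → fast++
(s=0,f=4) a[fast]=5≠a[slow]=4 write a[1]=5 → slow++,fast++
(s=1,f=5) a[fast]=6≠a[slow]=5 write a[2]=6 → slow++,fast++
(s=2,f=6) a[fast]=8≠a[slow]=6 write a[3]=8 → slow++,fast++
(s=3,f=7) a[fast]=9≠a[slow]=8 write a[4]=9 → slow++,fast++
(s=4,f=8) a[fast]=10≠a[slow]=9 write a[5]=10 → slow++,fast++
(s=5,f=9) a[fast]=10=a[slow] dup → fast++
(s=5,f=10) a[fast]=10=a[slow] dup → fast++
(s=5,f=11) a[fast]=11≠a[slow]=10 write a[6]=11 → slow++,fast++
(s=6,f=12) a[fast]=12≠a[slow]=11 write a[7]=12 → slow++,fast++

length 8; prefix = [4, 5, 6, 8, 9, 10, 11, 12]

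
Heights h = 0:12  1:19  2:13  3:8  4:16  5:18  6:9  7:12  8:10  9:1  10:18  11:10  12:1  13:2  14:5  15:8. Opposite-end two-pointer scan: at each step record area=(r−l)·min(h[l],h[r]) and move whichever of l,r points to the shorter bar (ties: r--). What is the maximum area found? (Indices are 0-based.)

l=0 r=15: min(12,8)*15=120 best=120 *, r--
l=0 r=14: min(12,5)*14=70 best=120, r--
l=0 r=13: min(12,2)*13=26 best=120, r--
l=0 r=12: min(12,1)*12=12 best=120, r--
l=0 r=11: min(12,10)*11=110 best=120, r--
l=0 r=10: min(12,18)*10=120 best=120, l++
l=1 r=10: min(19,18)*9=162 best=162 *, r--
l=1 r=9: min(19,1)*8=8 best=162, r--
l=1 r=8: min(19,10)*7=70 best=162, r--
l=1 r=7: min(19,12)*6=72 best=162, r--
l=1 r=6: min(19,9)*5=45 best=162, r--
l=1 r=5: min(19,18)*4=72 best=162, r--
l=1 r=4: min(19,16)*3=48 best=162, r--
l=1 r=3: min(19,8)*2=16 best=162, r--
l=1 r=2: min(19,13)*1=13 best=162, r--

max area = 162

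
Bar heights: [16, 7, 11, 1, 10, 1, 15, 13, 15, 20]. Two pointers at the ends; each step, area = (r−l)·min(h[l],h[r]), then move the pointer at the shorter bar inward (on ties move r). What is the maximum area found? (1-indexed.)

max area = 144

l=1 r=10: min(16,20)*9=144 best=144 *, l++
l=2 r=10: min(7,20)*8=56 best=144, l++
l=3 r=10: min(11,20)*7=77 best=144, l++
l=4 r=10: min(1,20)*6=6 best=144, l++
l=5 r=10: min(10,20)*5=50 best=144, l++
l=6 r=10: min(1,20)*4=4 best=144, l++
l=7 r=10: min(15,20)*3=45 best=144, l++
l=8 r=10: min(13,20)*2=26 best=144, l++
l=9 r=10: min(15,20)*1=15 best=144, l++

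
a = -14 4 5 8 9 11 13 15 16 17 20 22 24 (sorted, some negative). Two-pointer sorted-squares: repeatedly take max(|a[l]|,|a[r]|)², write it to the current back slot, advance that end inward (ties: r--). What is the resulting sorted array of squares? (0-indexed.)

[0,12] |-14|<=|24| out[12]=576 → r--
[0,11] |-14|<=|22| out[11]=484 → r--
[0,10] |-14|<=|20| out[10]=400 → r--
[0,9] |-14|<=|17| out[9]=289 → r--
[0,8] |-14|<=|16| out[8]=256 → r--
[0,7] |-14|<=|15| out[7]=225 → r--
[0,6] |-14|>|13| out[6]=196 → l++
[1,6] |4|<=|13| out[5]=169 → r--
[1,5] |4|<=|11| out[4]=121 → r--
[1,4] |4|<=|9| out[3]=81 → r--
[1,3] |4|<=|8| out[2]=64 → r--
[1,2] |4|<=|5| out[1]=25 → r--
[1,1] |4|<=|4| out[0]=16 → r--

[16, 25, 64, 81, 121, 169, 196, 225, 256, 289, 400, 484, 576]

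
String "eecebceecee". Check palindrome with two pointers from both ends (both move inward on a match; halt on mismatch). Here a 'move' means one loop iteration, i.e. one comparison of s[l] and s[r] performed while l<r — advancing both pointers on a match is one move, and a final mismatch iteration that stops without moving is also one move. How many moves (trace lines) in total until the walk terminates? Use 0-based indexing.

[0,10] 'e'=='e' → l++,r--
[1,9] 'e'=='e' → l++,r--
[2,8] 'c'=='c' → l++,r--
[3,7] 'e'=='e' → l++,r--
[4,6] 'b'!='e' → stop

5 moves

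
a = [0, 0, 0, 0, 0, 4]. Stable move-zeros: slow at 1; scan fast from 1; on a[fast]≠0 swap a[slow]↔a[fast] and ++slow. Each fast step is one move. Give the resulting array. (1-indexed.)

slow=1 fast=1: a[fast]=0, fast++
slow=1 fast=2: a[fast]=0, fast++
slow=1 fast=3: a[fast]=0, fast++
slow=1 fast=4: a[fast]=0, fast++
slow=1 fast=5: a[fast]=0, fast++
slow=1 fast=6: a[fast]=4≠0 swap→a[1]=4, slow++,fast++

[4, 0, 0, 0, 0, 0]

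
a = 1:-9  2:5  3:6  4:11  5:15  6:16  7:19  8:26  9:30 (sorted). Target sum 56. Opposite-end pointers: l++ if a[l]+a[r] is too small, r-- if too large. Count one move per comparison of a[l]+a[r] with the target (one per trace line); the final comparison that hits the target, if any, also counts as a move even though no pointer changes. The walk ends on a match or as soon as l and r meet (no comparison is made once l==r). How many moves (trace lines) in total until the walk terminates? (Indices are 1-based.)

[1,9] -9+30=21 <56 → l++
[2,9] 5+30=35 <56 → l++
[3,9] 6+30=36 <56 → l++
[4,9] 11+30=41 <56 → l++
[5,9] 15+30=45 <56 → l++
[6,9] 16+30=46 <56 → l++
[7,9] 19+30=49 <56 → l++
[8,9] 26+30=56 → found

8 moves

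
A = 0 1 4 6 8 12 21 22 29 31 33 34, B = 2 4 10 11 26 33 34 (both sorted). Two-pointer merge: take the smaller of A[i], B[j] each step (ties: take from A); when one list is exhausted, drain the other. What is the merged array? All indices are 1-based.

[0, 1, 2, 4, 4, 6, 8, 10, 11, 12, 21, 22, 26, 29, 31, 33, 33, 34, 34]

[i=1,j=1] A[i]=0<=B[j]=2 take 0 → i++
[i=2,j=1] A[i]=1<=B[j]=2 take 1 → i++
[i=3,j=1] A[i]=4>B[j]=2 take 2 → j++
[i=3,j=2] A[i]=4<=B[j]=4 take 4 → i++
[i=4,j=2] A[i]=6>B[j]=4 take 4 → j++
[i=4,j=3] A[i]=6<=B[j]=10 take 6 → i++
[i=5,j=3] A[i]=8<=B[j]=10 take 8 → i++
[i=6,j=3] A[i]=12>B[j]=10 take 10 → j++
[i=6,j=4] A[i]=12>B[j]=11 take 11 → j++
[i=6,j=5] A[i]=12<=B[j]=26 take 12 → i++
[i=7,j=5] A[i]=21<=B[j]=26 take 21 → i++
[i=8,j=5] A[i]=22<=B[j]=26 take 22 → i++
[i=9,j=5] A[i]=29>B[j]=26 take 26 → j++
[i=9,j=6] A[i]=29<=B[j]=33 take 29 → i++
[i=10,j=6] A[i]=31<=B[j]=33 take 31 → i++
[i=11,j=6] A[i]=33<=B[j]=33 take 33 → i++
[i=12,j=6] A[i]=34>B[j]=33 take 33 → j++
[i=12,j=7] A[i]=34<=B[j]=34 take 34 → i++
[i=13,j=7] A done, take B[j]=34 → j++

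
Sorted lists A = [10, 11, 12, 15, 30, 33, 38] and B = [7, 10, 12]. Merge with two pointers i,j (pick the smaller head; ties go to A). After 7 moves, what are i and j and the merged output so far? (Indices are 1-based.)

i=1 j=1: A[i]=10>B[j]=7 take 7, j++
i=1 j=2: A[i]=10<=B[j]=10 take 10, i++
i=2 j=2: A[i]=11>B[j]=10 take 10, j++
i=2 j=3: A[i]=11<=B[j]=12 take 11, i++
i=3 j=3: A[i]=12<=B[j]=12 take 12, i++
i=4 j=3: A[i]=15>B[j]=12 take 12, j++
i=4 j=4: B done, take A[i]=15, i++

i=5, j=4, merged so far=[7, 10, 10, 11, 12, 12, 15]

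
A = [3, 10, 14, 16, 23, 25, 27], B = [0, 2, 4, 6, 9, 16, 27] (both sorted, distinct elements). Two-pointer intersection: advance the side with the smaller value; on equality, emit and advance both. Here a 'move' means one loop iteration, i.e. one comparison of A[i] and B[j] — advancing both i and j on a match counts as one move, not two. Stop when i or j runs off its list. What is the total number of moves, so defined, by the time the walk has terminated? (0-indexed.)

i=0 j=0: 3>0, j++
i=0 j=1: 3>2, j++
i=0 j=2: 3<4, i++
i=1 j=2: 10>4, j++
i=1 j=3: 10>6, j++
i=1 j=4: 10>9, j++
i=1 j=5: 10<16, i++
i=2 j=5: 14<16, i++
i=3 j=5: 16==16 emit, i++,j++
i=4 j=6: 23<27, i++
i=5 j=6: 25<27, i++
i=6 j=6: 27==27 emit, i++,j++

12 moves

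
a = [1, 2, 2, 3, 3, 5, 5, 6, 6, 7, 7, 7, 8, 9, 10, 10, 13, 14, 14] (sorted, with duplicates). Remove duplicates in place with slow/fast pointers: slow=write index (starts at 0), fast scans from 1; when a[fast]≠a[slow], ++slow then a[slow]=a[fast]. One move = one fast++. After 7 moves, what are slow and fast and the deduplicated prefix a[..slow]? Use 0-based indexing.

(s=0,f=1) a[fast]=2≠a[slow]=1 write a[1]=2 → slow++,fast++
(s=1,f=2) a[fast]=2=a[slow] dup → fast++
(s=1,f=3) a[fast]=3≠a[slow]=2 write a[2]=3 → slow++,fast++
(s=2,f=4) a[fast]=3=a[slow] dup → fast++
(s=2,f=5) a[fast]=5≠a[slow]=3 write a[3]=5 → slow++,fast++
(s=3,f=6) a[fast]=5=a[slow] dup → fast++
(s=3,f=7) a[fast]=6≠a[slow]=5 write a[4]=6 → slow++,fast++

slow=4, fast=8, prefix=[1, 2, 3, 5, 6]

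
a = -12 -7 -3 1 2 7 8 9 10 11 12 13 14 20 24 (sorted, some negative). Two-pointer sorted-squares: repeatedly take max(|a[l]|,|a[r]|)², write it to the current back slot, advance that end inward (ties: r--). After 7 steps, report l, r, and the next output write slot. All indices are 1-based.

l=2, r=9, next write slot=8

l=1 r=15: |-12|<=|24| out[15]=576, r--
l=1 r=14: |-12|<=|20| out[14]=400, r--
l=1 r=13: |-12|<=|14| out[13]=196, r--
l=1 r=12: |-12|<=|13| out[12]=169, r--
l=1 r=11: |-12|<=|12| out[11]=144, r--
l=1 r=10: |-12|>|11| out[10]=144, l++
l=2 r=10: |-7|<=|11| out[9]=121, r--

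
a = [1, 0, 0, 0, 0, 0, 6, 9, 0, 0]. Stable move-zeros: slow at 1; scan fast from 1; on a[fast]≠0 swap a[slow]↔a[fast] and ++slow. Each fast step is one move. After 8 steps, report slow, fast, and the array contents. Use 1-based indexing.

slow=4, fast=9, a=[1, 6, 9, 0, 0, 0, 0, 0, 0, 0]

(s=1,f=1) a[fast]=1≠0 swap→a[1]=1 → slow++,fast++
(s=2,f=2) a[fast]=0 → fast++
(s=2,f=3) a[fast]=0 → fast++
(s=2,f=4) a[fast]=0 → fast++
(s=2,f=5) a[fast]=0 → fast++
(s=2,f=6) a[fast]=0 → fast++
(s=2,f=7) a[fast]=6≠0 swap→a[2]=6 → slow++,fast++
(s=3,f=8) a[fast]=9≠0 swap→a[3]=9 → slow++,fast++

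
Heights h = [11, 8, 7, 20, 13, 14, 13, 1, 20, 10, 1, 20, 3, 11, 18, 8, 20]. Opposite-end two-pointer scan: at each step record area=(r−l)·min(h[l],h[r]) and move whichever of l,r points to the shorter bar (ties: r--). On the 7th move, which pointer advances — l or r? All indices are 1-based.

r

[1,17] min(11,20)*16=176 best=176 * → l++
[2,17] min(8,20)*15=120 best=176 → l++
[3,17] min(7,20)*14=98 best=176 → l++
[4,17] min(20,20)*13=260 best=260 * → r--
[4,16] min(20,8)*12=96 best=260 → r--
[4,15] min(20,18)*11=198 best=260 → r--
[4,14] min(20,11)*10=110 best=260 → r--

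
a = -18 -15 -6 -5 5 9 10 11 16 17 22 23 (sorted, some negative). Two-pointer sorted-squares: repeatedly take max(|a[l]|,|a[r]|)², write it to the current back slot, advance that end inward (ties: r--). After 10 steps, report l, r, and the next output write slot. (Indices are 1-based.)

[1,12] |-18|<=|23| out[12]=529 → r--
[1,11] |-18|<=|22| out[11]=484 → r--
[1,10] |-18|>|17| out[10]=324 → l++
[2,10] |-15|<=|17| out[9]=289 → r--
[2,9] |-15|<=|16| out[8]=256 → r--
[2,8] |-15|>|11| out[7]=225 → l++
[3,8] |-6|<=|11| out[6]=121 → r--
[3,7] |-6|<=|10| out[5]=100 → r--
[3,6] |-6|<=|9| out[4]=81 → r--
[3,5] |-6|>|5| out[3]=36 → l++

l=4, r=5, next write slot=2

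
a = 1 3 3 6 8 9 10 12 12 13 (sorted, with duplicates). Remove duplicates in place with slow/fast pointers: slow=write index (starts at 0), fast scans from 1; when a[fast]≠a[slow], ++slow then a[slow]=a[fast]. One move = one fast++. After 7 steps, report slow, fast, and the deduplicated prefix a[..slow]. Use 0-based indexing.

slow=0 fast=1: a[fast]=3≠a[slow]=1 write a[1]=3, slow++,fast++
slow=1 fast=2: a[fast]=3=a[slow] dup, fast++
slow=1 fast=3: a[fast]=6≠a[slow]=3 write a[2]=6, slow++,fast++
slow=2 fast=4: a[fast]=8≠a[slow]=6 write a[3]=8, slow++,fast++
slow=3 fast=5: a[fast]=9≠a[slow]=8 write a[4]=9, slow++,fast++
slow=4 fast=6: a[fast]=10≠a[slow]=9 write a[5]=10, slow++,fast++
slow=5 fast=7: a[fast]=12≠a[slow]=10 write a[6]=12, slow++,fast++

slow=6, fast=8, prefix=[1, 3, 6, 8, 9, 10, 12]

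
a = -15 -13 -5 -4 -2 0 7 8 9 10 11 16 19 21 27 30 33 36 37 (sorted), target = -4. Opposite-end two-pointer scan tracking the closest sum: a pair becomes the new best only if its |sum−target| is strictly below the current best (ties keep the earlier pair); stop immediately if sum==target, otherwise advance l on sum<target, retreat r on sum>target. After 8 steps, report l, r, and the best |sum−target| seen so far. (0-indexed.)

l=0 r=18: -15+37=22 d=26 *, r--
l=0 r=17: -15+36=21 d=25 *, r--
l=0 r=16: -15+33=18 d=22 *, r--
l=0 r=15: -15+30=15 d=19 *, r--
l=0 r=14: -15+27=12 d=16 *, r--
l=0 r=13: -15+21=6 d=10 *, r--
l=0 r=12: -15+19=4 d=8 *, r--
l=0 r=11: -15+16=1 d=5 *, r--

l=0, r=10, best |Δ|=5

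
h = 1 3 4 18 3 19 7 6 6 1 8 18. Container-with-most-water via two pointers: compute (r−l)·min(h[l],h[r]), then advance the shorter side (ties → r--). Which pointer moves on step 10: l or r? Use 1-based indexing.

l=1 r=12: min(1,18)*11=11 best=11 *, l++
l=2 r=12: min(3,18)*10=30 best=30 *, l++
l=3 r=12: min(4,18)*9=36 best=36 *, l++
l=4 r=12: min(18,18)*8=144 best=144 *, r--
l=4 r=11: min(18,8)*7=56 best=144, r--
l=4 r=10: min(18,1)*6=6 best=144, r--
l=4 r=9: min(18,6)*5=30 best=144, r--
l=4 r=8: min(18,6)*4=24 best=144, r--
l=4 r=7: min(18,7)*3=21 best=144, r--
l=4 r=6: min(18,19)*2=36 best=144, l++

l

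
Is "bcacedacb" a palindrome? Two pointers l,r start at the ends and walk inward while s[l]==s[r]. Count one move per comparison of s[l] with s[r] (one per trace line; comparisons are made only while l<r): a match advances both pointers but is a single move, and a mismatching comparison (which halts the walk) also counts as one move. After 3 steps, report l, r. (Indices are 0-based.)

l=0 r=8: 'b'=='b', l++,r--
l=1 r=7: 'c'=='c', l++,r--
l=2 r=6: 'a'=='a', l++,r--

l=3, r=5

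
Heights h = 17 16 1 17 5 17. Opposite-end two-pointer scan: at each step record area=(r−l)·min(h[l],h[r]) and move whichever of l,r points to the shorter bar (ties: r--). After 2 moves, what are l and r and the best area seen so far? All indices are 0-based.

l=0 r=5: min(17,17)*5=85 best=85 *, r--
l=0 r=4: min(17,5)*4=20 best=85, r--

l=0, r=3, best area=85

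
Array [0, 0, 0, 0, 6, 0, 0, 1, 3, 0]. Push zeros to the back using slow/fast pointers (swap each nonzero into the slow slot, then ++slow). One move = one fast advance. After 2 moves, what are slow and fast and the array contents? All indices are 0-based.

slow=0, fast=2, a=[0, 0, 0, 0, 6, 0, 0, 1, 3, 0]

slow=0 fast=0: a[fast]=0, fast++
slow=0 fast=1: a[fast]=0, fast++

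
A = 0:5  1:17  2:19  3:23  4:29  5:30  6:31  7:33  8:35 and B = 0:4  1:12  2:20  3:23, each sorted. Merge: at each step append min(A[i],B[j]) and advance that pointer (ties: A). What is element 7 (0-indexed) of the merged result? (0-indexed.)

merged[7] = 23

[i=0,j=0] A[i]=5>B[j]=4 take 4 → j++
[i=0,j=1] A[i]=5<=B[j]=12 take 5 → i++
[i=1,j=1] A[i]=17>B[j]=12 take 12 → j++
[i=1,j=2] A[i]=17<=B[j]=20 take 17 → i++
[i=2,j=2] A[i]=19<=B[j]=20 take 19 → i++
[i=3,j=2] A[i]=23>B[j]=20 take 20 → j++
[i=3,j=3] A[i]=23<=B[j]=23 take 23 → i++
[i=4,j=3] A[i]=29>B[j]=23 take 23 → j++
[i=4,j=4] B done, take A[i]=29 → i++
[i=5,j=4] B done, take A[i]=30 → i++
[i=6,j=4] B done, take A[i]=31 → i++
[i=7,j=4] B done, take A[i]=33 → i++
[i=8,j=4] B done, take A[i]=35 → i++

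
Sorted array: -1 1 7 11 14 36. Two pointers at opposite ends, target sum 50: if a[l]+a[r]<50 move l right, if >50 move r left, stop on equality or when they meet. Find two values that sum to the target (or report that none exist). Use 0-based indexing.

l=0 r=5: -1+36=35 <50, l++
l=1 r=5: 1+36=37 <50, l++
l=2 r=5: 7+36=43 <50, l++
l=3 r=5: 11+36=47 <50, l++
l=4 r=5: 14+36=50, found

(14, 36)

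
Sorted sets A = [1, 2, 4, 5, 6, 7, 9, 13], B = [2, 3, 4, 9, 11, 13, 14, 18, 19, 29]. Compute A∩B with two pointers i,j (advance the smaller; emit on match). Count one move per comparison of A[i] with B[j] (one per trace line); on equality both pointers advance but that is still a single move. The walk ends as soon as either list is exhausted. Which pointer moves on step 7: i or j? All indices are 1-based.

i

i=1 j=1: 1<2, i++
i=2 j=1: 2==2 emit, i++,j++
i=3 j=2: 4>3, j++
i=3 j=3: 4==4 emit, i++,j++
i=4 j=4: 5<9, i++
i=5 j=4: 6<9, i++
i=6 j=4: 7<9, i++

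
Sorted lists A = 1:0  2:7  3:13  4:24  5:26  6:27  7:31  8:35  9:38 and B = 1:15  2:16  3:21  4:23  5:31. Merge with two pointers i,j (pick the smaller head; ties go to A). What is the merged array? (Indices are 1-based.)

[i=1,j=1] A[i]=0<=B[j]=15 take 0 → i++
[i=2,j=1] A[i]=7<=B[j]=15 take 7 → i++
[i=3,j=1] A[i]=13<=B[j]=15 take 13 → i++
[i=4,j=1] A[i]=24>B[j]=15 take 15 → j++
[i=4,j=2] A[i]=24>B[j]=16 take 16 → j++
[i=4,j=3] A[i]=24>B[j]=21 take 21 → j++
[i=4,j=4] A[i]=24>B[j]=23 take 23 → j++
[i=4,j=5] A[i]=24<=B[j]=31 take 24 → i++
[i=5,j=5] A[i]=26<=B[j]=31 take 26 → i++
[i=6,j=5] A[i]=27<=B[j]=31 take 27 → i++
[i=7,j=5] A[i]=31<=B[j]=31 take 31 → i++
[i=8,j=5] A[i]=35>B[j]=31 take 31 → j++
[i=8,j=6] B done, take A[i]=35 → i++
[i=9,j=6] B done, take A[i]=38 → i++

[0, 7, 13, 15, 16, 21, 23, 24, 26, 27, 31, 31, 35, 38]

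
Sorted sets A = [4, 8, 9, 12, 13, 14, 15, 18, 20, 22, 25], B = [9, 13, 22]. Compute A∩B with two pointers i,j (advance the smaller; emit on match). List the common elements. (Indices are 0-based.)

[i=0,j=0] 4<9 → i++
[i=1,j=0] 8<9 → i++
[i=2,j=0] 9==9 emit → i++,j++
[i=3,j=1] 12<13 → i++
[i=4,j=1] 13==13 emit → i++,j++
[i=5,j=2] 14<22 → i++
[i=6,j=2] 15<22 → i++
[i=7,j=2] 18<22 → i++
[i=8,j=2] 20<22 → i++
[i=9,j=2] 22==22 emit → i++,j++

intersection = [9, 13, 22]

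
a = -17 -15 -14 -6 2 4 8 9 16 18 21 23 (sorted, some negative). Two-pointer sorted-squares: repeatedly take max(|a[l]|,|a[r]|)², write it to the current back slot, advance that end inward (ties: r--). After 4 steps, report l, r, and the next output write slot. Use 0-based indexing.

l=1, r=8, next write slot=7

l=0 r=11: |-17|<=|23| out[11]=529, r--
l=0 r=10: |-17|<=|21| out[10]=441, r--
l=0 r=9: |-17|<=|18| out[9]=324, r--
l=0 r=8: |-17|>|16| out[8]=289, l++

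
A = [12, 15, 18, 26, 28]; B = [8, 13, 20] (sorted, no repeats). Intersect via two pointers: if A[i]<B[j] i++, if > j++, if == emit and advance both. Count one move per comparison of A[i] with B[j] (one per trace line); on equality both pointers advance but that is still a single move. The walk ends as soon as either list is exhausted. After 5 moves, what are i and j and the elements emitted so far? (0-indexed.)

[i=0,j=0] 12>8 → j++
[i=0,j=1] 12<13 → i++
[i=1,j=1] 15>13 → j++
[i=1,j=2] 15<20 → i++
[i=2,j=2] 18<20 → i++

i=3, j=2, emitted=[]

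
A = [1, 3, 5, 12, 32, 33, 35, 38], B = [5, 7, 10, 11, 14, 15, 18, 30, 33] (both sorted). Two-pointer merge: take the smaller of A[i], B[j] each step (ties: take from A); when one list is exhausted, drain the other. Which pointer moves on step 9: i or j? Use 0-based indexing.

j

[i=0,j=0] A[i]=1<=B[j]=5 take 1 → i++
[i=1,j=0] A[i]=3<=B[j]=5 take 3 → i++
[i=2,j=0] A[i]=5<=B[j]=5 take 5 → i++
[i=3,j=0] A[i]=12>B[j]=5 take 5 → j++
[i=3,j=1] A[i]=12>B[j]=7 take 7 → j++
[i=3,j=2] A[i]=12>B[j]=10 take 10 → j++
[i=3,j=3] A[i]=12>B[j]=11 take 11 → j++
[i=3,j=4] A[i]=12<=B[j]=14 take 12 → i++
[i=4,j=4] A[i]=32>B[j]=14 take 14 → j++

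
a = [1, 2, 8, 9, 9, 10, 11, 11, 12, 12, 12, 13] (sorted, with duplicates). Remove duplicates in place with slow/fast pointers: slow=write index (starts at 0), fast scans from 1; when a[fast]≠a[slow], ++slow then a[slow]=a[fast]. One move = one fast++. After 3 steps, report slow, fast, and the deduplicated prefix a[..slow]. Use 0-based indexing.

slow=3, fast=4, prefix=[1, 2, 8, 9]

(s=0,f=1) a[fast]=2≠a[slow]=1 write a[1]=2 → slow++,fast++
(s=1,f=2) a[fast]=8≠a[slow]=2 write a[2]=8 → slow++,fast++
(s=2,f=3) a[fast]=9≠a[slow]=8 write a[3]=9 → slow++,fast++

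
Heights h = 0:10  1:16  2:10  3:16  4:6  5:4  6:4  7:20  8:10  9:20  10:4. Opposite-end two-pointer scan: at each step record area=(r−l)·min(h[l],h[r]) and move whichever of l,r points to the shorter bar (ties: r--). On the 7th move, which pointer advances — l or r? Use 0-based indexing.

l

l=0 r=10: min(10,4)*10=40 best=40 *, r--
l=0 r=9: min(10,20)*9=90 best=90 *, l++
l=1 r=9: min(16,20)*8=128 best=128 *, l++
l=2 r=9: min(10,20)*7=70 best=128, l++
l=3 r=9: min(16,20)*6=96 best=128, l++
l=4 r=9: min(6,20)*5=30 best=128, l++
l=5 r=9: min(4,20)*4=16 best=128, l++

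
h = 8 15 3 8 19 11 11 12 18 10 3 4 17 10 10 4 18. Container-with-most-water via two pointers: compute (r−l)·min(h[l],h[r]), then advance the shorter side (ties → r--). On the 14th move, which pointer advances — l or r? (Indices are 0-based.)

r

[0,16] min(8,18)*16=128 best=128 * → l++
[1,16] min(15,18)*15=225 best=225 * → l++
[2,16] min(3,18)*14=42 best=225 → l++
[3,16] min(8,18)*13=104 best=225 → l++
[4,16] min(19,18)*12=216 best=225 → r--
[4,15] min(19,4)*11=44 best=225 → r--
[4,14] min(19,10)*10=100 best=225 → r--
[4,13] min(19,10)*9=90 best=225 → r--
[4,12] min(19,17)*8=136 best=225 → r--
[4,11] min(19,4)*7=28 best=225 → r--
[4,10] min(19,3)*6=18 best=225 → r--
[4,9] min(19,10)*5=50 best=225 → r--
[4,8] min(19,18)*4=72 best=225 → r--
[4,7] min(19,12)*3=36 best=225 → r--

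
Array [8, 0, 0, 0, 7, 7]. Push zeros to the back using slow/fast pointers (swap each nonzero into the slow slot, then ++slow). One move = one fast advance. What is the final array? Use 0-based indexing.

(s=0,f=0) a[fast]=8≠0 swap→a[0]=8 → slow++,fast++
(s=1,f=1) a[fast]=0 → fast++
(s=1,f=2) a[fast]=0 → fast++
(s=1,f=3) a[fast]=0 → fast++
(s=1,f=4) a[fast]=7≠0 swap→a[1]=7 → slow++,fast++
(s=2,f=5) a[fast]=7≠0 swap→a[2]=7 → slow++,fast++

[8, 7, 7, 0, 0, 0]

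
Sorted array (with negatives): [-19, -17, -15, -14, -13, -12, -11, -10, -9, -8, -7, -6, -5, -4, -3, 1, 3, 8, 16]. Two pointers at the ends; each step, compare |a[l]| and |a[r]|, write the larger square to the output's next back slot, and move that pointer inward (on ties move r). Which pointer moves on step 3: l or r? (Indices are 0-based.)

[0,18] |-19|>|16| out[18]=361 → l++
[1,18] |-17|>|16| out[17]=289 → l++
[2,18] |-15|<=|16| out[16]=256 → r--

r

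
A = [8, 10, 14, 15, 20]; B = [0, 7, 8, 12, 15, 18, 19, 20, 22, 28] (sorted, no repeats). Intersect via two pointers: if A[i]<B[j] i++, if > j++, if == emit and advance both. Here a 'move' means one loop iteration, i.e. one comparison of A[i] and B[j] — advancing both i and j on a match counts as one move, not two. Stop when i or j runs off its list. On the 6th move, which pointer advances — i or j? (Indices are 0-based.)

[i=0,j=0] 8>0 → j++
[i=0,j=1] 8>7 → j++
[i=0,j=2] 8==8 emit → i++,j++
[i=1,j=3] 10<12 → i++
[i=2,j=3] 14>12 → j++
[i=2,j=4] 14<15 → i++

i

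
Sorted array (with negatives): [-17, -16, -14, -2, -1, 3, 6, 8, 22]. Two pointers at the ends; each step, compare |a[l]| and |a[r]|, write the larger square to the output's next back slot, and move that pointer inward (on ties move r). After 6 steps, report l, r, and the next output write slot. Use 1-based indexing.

[1,9] |-17|<=|22| out[9]=484 → r--
[1,8] |-17|>|8| out[8]=289 → l++
[2,8] |-16|>|8| out[7]=256 → l++
[3,8] |-14|>|8| out[6]=196 → l++
[4,8] |-2|<=|8| out[5]=64 → r--
[4,7] |-2|<=|6| out[4]=36 → r--

l=4, r=6, next write slot=3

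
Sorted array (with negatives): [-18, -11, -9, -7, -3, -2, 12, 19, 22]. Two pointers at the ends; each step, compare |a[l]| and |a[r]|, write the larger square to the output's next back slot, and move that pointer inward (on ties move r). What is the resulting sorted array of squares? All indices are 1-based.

[4, 9, 49, 81, 121, 144, 324, 361, 484]

l=1 r=9: |-18|<=|22| out[9]=484, r--
l=1 r=8: |-18|<=|19| out[8]=361, r--
l=1 r=7: |-18|>|12| out[7]=324, l++
l=2 r=7: |-11|<=|12| out[6]=144, r--
l=2 r=6: |-11|>|-2| out[5]=121, l++
l=3 r=6: |-9|>|-2| out[4]=81, l++
l=4 r=6: |-7|>|-2| out[3]=49, l++
l=5 r=6: |-3|>|-2| out[2]=9, l++
l=6 r=6: |-2|<=|-2| out[1]=4, r--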